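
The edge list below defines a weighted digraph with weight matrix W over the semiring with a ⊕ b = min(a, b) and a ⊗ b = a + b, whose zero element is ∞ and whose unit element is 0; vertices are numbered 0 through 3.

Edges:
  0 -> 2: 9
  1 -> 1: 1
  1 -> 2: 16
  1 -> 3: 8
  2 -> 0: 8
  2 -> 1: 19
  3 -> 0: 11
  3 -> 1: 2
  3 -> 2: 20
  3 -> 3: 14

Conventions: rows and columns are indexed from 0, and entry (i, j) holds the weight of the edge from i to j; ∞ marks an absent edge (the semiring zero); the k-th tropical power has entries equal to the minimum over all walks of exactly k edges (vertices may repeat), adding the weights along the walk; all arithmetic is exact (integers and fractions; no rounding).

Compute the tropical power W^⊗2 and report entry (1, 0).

W^⊗2:
  [17, 28, ∞, ∞]
  [19, 2, 17, 9]
  [∞, 20, 17, 27]
  [25, 3, 18, 10]
Key observation: the optimum is the walk 1->3->0, with weight 8 + 11 = 19.
Optimal value attained by: walk 1->3->0.
Answer: (W^⊗2)[1][0] = 19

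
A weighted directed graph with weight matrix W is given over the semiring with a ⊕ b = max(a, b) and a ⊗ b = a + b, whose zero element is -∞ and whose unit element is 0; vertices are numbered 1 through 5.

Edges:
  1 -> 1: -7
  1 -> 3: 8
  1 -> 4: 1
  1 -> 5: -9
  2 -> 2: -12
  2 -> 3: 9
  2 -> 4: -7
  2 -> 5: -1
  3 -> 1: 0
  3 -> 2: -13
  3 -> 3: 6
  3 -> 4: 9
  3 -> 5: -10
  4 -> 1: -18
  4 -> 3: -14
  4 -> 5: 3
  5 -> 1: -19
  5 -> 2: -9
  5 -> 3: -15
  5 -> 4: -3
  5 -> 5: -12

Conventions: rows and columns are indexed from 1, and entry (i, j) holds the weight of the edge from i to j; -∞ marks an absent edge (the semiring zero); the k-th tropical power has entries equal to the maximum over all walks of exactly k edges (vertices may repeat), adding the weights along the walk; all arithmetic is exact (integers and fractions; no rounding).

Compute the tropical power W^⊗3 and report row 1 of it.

W^⊗2:
  [8, -5, 14, 17, 4]
  [9, -4, 15, 18, -1]
  [6, -7, 12, 15, 12]
  [-14, -6, -8, 0, -9]
  [-15, -21, 0, -6, 0]
W^⊗3:
  [14, 1, 20, 23, 20]
  [15, 2, 21, 24, 21]
  [12, 3, 18, 21, 18]
  [-8, -18, 3, 1, 3]
  [0, -9, 6, 9, -3]
Answer: row 1 of W^⊗3 = [14, 1, 20, 23, 20]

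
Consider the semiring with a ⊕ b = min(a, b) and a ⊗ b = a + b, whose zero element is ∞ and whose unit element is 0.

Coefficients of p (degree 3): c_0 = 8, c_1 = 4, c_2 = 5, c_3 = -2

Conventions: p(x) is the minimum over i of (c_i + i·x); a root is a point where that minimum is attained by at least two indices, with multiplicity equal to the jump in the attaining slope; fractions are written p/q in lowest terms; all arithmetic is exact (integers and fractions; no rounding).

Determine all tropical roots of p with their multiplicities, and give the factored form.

hull edge (i=0, c=8) to (i=1, c=4): slope -4, span 1
hull edge (i=1, c=4) to (i=3, c=-2): slope -3, span 2
Factored form: p(x) = -2 ⊗ (x ⊕ 3) ⊗ (x ⊕ 3) ⊗ (x ⊕ 4)
Answer: roots = 3 (mult 2), 4 (mult 1)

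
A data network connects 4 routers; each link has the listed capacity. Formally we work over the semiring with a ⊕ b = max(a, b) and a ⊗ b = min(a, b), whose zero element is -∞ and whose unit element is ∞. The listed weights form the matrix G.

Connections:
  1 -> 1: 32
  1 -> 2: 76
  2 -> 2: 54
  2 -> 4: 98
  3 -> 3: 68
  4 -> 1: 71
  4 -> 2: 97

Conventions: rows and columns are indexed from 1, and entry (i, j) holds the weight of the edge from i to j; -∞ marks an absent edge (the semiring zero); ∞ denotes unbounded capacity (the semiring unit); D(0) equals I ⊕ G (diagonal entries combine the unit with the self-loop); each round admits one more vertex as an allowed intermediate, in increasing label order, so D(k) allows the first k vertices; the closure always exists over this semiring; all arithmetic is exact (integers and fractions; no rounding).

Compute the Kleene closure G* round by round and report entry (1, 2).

D(0):
  [∞, 76, -∞, -∞]
  [-∞, ∞, -∞, 98]
  [-∞, -∞, ∞, -∞]
  [71, 97, -∞, ∞]
D(1):
  [∞, 76, -∞, -∞]
  [-∞, ∞, -∞, 98]
  [-∞, -∞, ∞, -∞]
  [71, 97, -∞, ∞]
D(2):
  [∞, 76, -∞, 76]
  [-∞, ∞, -∞, 98]
  [-∞, -∞, ∞, -∞]
  [71, 97, -∞, ∞]
D(3):
  [∞, 76, -∞, 76]
  [-∞, ∞, -∞, 98]
  [-∞, -∞, ∞, -∞]
  [71, 97, -∞, ∞]
D(4):
  [∞, 76, -∞, 76]
  [71, ∞, -∞, 98]
  [-∞, -∞, ∞, -∞]
  [71, 97, -∞, ∞]
Answer: G*[1][2] = 76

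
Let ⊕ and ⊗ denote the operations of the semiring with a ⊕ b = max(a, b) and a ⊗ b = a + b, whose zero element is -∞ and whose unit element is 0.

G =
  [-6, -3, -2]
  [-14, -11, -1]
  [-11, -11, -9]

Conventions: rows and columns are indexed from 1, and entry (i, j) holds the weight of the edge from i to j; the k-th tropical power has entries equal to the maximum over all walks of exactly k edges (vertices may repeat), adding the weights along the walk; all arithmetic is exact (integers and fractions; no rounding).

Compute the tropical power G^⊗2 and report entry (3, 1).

G^⊗2:
  [-12, -9, -4]
  [-12, -12, -10]
  [-17, -14, -12]
Key observation: the optimum is the walk 3->1->1, with weight (-11) + (-6) = -17.
Optimal value attained by: walk 3->1->1.
Answer: (G^⊗2)[3][1] = -17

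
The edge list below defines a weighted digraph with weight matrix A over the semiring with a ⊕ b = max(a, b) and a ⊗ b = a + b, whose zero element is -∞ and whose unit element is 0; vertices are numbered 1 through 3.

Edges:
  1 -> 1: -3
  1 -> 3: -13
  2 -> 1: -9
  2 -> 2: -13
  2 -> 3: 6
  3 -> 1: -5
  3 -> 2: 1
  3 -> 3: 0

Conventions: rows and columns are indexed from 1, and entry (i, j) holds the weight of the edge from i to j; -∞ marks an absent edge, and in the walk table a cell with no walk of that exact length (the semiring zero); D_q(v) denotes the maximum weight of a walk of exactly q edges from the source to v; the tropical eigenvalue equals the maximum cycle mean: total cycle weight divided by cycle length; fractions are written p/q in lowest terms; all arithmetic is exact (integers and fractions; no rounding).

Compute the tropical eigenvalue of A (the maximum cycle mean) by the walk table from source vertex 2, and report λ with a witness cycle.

q=0: [-∞, 0, -∞]
q=1: [-9, -13, 6]
q=2: [1, 7, 6]
q=3: [1, 7, 13]
Optimal cycle mean attained by: cycle 2->3->2, total 6 + 1, length 2.
Answer: λ = 7/2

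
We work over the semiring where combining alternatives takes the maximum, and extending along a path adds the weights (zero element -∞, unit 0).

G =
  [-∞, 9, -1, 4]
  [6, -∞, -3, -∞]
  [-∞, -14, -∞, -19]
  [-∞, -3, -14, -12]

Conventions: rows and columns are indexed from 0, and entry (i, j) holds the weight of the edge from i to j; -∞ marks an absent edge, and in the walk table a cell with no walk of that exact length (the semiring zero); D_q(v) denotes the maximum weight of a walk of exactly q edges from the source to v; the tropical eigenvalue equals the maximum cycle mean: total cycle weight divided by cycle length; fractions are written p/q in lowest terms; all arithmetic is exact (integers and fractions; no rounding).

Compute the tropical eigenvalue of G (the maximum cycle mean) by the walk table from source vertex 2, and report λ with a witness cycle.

q=0: [-∞, -∞, 0, -∞]
q=1: [-∞, -14, -∞, -19]
q=2: [-8, -22, -17, -31]
q=3: [-16, 1, -9, -4]
q=4: [7, -7, -2, -12]
Optimal cycle mean attained by: cycle 0->1->0, total 9 + 6, length 2.
Answer: λ = 15/2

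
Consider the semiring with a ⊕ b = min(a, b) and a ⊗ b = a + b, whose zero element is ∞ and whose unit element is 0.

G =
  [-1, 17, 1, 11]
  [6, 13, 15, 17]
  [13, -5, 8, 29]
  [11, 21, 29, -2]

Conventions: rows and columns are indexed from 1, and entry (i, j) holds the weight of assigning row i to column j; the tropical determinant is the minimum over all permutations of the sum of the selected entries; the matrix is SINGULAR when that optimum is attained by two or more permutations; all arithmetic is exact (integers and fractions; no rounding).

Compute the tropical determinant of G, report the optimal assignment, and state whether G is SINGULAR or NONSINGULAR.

σ = (1, 2, 3, 4): (-1) + 13 + 8 + (-2) = 18
σ = (1, 2, 4, 3): (-1) + 13 + 29 + 29 = 70
σ = (1, 3, 2, 4): (-1) + 15 + (-5) + (-2) = 7
σ = (1, 3, 4, 2): (-1) + 15 + 29 + 21 = 64
σ = (1, 4, 2, 3): (-1) + 17 + (-5) + 29 = 40
σ = (1, 4, 3, 2): (-1) + 17 + 8 + 21 = 45
σ = (2, 1, 3, 4): 17 + 6 + 8 + (-2) = 29
σ = (2, 1, 4, 3): 17 + 6 + 29 + 29 = 81
σ = (2, 3, 1, 4): 17 + 15 + 13 + (-2) = 43
σ = (2, 3, 4, 1): 17 + 15 + 29 + 11 = 72
σ = (2, 4, 1, 3): 17 + 17 + 13 + 29 = 76
σ = (2, 4, 3, 1): 17 + 17 + 8 + 11 = 53
σ = (3, 1, 2, 4): 1 + 6 + (-5) + (-2) = 0
σ = (3, 1, 4, 2): 1 + 6 + 29 + 21 = 57
σ = (3, 2, 1, 4): 1 + 13 + 13 + (-2) = 25
σ = (3, 2, 4, 1): 1 + 13 + 29 + 11 = 54
σ = (3, 4, 1, 2): 1 + 17 + 13 + 21 = 52
σ = (3, 4, 2, 1): 1 + 17 + (-5) + 11 = 24
σ = (4, 1, 2, 3): 11 + 6 + (-5) + 29 = 41
σ = (4, 1, 3, 2): 11 + 6 + 8 + 21 = 46
σ = (4, 2, 1, 3): 11 + 13 + 13 + 29 = 66
σ = (4, 2, 3, 1): 11 + 13 + 8 + 11 = 43
σ = (4, 3, 1, 2): 11 + 15 + 13 + 21 = 60
σ = (4, 3, 2, 1): 11 + 15 + (-5) + 11 = 32
Optimal value attained by: σ = (3, 1, 2, 4).
Answer: det⊕(G) = 0; verdict: NONSINGULAR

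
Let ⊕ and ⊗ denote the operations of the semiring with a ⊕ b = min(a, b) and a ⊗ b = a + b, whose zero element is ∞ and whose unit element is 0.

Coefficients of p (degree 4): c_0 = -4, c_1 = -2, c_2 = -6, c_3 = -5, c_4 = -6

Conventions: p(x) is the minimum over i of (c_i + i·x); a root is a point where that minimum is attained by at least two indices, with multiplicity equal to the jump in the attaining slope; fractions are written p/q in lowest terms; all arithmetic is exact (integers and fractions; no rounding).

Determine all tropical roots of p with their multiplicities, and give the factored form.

hull edge (i=0, c=-4) to (i=2, c=-6): slope -1, span 2
hull edge (i=2, c=-6) to (i=4, c=-6): slope 0, span 2
Factored form: p(x) = -6 ⊗ (x ⊕ 0) ⊗ (x ⊕ 0) ⊗ (x ⊕ 1) ⊗ (x ⊕ 1)
Answer: roots = 0 (mult 2), 1 (mult 2)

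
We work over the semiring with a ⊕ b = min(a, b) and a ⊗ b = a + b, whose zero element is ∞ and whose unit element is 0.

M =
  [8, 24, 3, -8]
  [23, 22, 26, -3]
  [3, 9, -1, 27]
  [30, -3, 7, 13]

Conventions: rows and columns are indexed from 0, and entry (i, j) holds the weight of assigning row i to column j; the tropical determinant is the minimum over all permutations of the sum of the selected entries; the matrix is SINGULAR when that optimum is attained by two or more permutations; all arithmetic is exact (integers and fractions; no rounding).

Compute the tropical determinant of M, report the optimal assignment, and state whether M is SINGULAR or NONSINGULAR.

σ = (0, 1, 2, 3): 8 + 22 + (-1) + 13 = 42
σ = (0, 1, 3, 2): 8 + 22 + 27 + 7 = 64
σ = (0, 2, 1, 3): 8 + 26 + 9 + 13 = 56
σ = (0, 2, 3, 1): 8 + 26 + 27 + (-3) = 58
σ = (0, 3, 1, 2): 8 + (-3) + 9 + 7 = 21
σ = (0, 3, 2, 1): 8 + (-3) + (-1) + (-3) = 1
σ = (1, 0, 2, 3): 24 + 23 + (-1) + 13 = 59
σ = (1, 0, 3, 2): 24 + 23 + 27 + 7 = 81
σ = (1, 2, 0, 3): 24 + 26 + 3 + 13 = 66
σ = (1, 2, 3, 0): 24 + 26 + 27 + 30 = 107
σ = (1, 3, 0, 2): 24 + (-3) + 3 + 7 = 31
σ = (1, 3, 2, 0): 24 + (-3) + (-1) + 30 = 50
σ = (2, 0, 1, 3): 3 + 23 + 9 + 13 = 48
σ = (2, 0, 3, 1): 3 + 23 + 27 + (-3) = 50
σ = (2, 1, 0, 3): 3 + 22 + 3 + 13 = 41
σ = (2, 1, 3, 0): 3 + 22 + 27 + 30 = 82
σ = (2, 3, 0, 1): 3 + (-3) + 3 + (-3) = 0
σ = (2, 3, 1, 0): 3 + (-3) + 9 + 30 = 39
σ = (3, 0, 1, 2): (-8) + 23 + 9 + 7 = 31
σ = (3, 0, 2, 1): (-8) + 23 + (-1) + (-3) = 11
σ = (3, 1, 0, 2): (-8) + 22 + 3 + 7 = 24
σ = (3, 1, 2, 0): (-8) + 22 + (-1) + 30 = 43
σ = (3, 2, 0, 1): (-8) + 26 + 3 + (-3) = 18
σ = (3, 2, 1, 0): (-8) + 26 + 9 + 30 = 57
Optimal value attained by: σ = (2, 3, 0, 1).
Answer: det⊕(M) = 0; verdict: NONSINGULAR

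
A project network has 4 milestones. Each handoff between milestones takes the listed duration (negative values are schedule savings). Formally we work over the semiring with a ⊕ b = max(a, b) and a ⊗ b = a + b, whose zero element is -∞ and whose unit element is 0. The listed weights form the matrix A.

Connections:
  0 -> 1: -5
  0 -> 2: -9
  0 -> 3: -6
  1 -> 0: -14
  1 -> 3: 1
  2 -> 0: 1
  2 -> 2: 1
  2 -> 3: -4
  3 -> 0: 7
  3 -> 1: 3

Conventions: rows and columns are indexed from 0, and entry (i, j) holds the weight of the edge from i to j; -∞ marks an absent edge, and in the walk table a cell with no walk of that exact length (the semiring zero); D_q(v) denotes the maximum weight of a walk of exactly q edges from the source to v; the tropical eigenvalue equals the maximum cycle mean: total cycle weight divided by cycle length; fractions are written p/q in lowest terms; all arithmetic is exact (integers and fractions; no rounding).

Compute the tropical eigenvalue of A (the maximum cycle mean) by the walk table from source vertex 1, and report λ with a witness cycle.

q=0: [-∞, 0, -∞, -∞]
q=1: [-14, -∞, -∞, 1]
q=2: [8, 4, -23, -20]
q=3: [-10, 3, -1, 5]
q=4: [12, 8, 0, 4]
Optimal cycle mean attained by: cycle 1->3->1, total 1 + 3, length 2.
Answer: λ = 2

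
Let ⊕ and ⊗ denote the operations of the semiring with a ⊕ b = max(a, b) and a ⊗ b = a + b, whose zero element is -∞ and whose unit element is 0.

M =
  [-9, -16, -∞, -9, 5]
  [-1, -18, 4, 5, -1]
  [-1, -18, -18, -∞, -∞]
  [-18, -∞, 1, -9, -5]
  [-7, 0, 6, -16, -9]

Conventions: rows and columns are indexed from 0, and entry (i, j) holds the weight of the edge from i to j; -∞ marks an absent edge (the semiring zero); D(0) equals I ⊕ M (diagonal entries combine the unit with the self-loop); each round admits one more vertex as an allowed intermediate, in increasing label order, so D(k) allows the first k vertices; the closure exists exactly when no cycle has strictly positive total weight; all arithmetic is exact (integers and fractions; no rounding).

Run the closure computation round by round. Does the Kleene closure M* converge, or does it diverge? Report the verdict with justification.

D(0):
  [0, -16, -∞, -9, 5]
  [-1, 0, 4, 5, -1]
  [-1, -18, 0, -∞, -∞]
  [-18, -∞, 1, 0, -5]
  [-7, 0, 6, -16, 0]
D(1):
  [0, -16, -∞, -9, 5]
  [-1, 0, 4, 5, 4]
  [-1, -17, 0, -10, 4]
  [-18, -34, 1, 0, -5]
  [-7, 0, 6, -16, 0]
Detection: at round 2, diagonal entry (4, 4) turns strictly positive.
Key observation: the cycle 4->1->0->4 has total weight 0 + (-1) + 5, which is strictly positive.
Answer: DIVERGES — positive cycle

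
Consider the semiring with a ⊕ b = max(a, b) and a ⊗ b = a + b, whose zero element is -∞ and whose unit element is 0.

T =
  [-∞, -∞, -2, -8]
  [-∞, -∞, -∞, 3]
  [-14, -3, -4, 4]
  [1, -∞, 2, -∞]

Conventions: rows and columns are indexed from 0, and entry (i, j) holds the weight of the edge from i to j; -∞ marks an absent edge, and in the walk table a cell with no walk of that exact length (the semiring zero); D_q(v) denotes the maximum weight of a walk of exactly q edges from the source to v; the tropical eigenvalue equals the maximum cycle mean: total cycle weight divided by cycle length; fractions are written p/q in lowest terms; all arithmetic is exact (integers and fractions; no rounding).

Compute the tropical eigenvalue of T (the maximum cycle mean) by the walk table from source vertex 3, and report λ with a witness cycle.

q=0: [-∞, -∞, -∞, 0]
q=1: [1, -∞, 2, -∞]
q=2: [-12, -1, -1, 6]
q=3: [7, -4, 8, 3]
q=4: [4, 5, 5, 12]
Optimal cycle mean attained by: cycle 2->3->2, total 4 + 2, length 2.
Answer: λ = 3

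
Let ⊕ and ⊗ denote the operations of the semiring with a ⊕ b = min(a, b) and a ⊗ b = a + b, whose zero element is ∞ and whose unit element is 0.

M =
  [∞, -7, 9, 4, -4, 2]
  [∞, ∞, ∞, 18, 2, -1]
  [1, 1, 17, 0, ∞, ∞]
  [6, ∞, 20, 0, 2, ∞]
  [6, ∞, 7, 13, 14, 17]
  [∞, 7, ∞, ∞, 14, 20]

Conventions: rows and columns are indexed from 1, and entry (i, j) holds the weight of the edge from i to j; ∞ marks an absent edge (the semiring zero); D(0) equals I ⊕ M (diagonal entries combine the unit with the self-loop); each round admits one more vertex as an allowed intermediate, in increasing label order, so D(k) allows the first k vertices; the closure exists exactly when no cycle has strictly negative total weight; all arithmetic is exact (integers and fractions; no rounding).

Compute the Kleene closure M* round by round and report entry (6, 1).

D(0):
  [0, -7, 9, 4, -4, 2]
  [∞, 0, ∞, 18, 2, -1]
  [1, 1, 0, 0, ∞, ∞]
  [6, ∞, 20, 0, 2, ∞]
  [6, ∞, 7, 13, 0, 17]
  [∞, 7, ∞, ∞, 14, 0]
D(1):
  [0, -7, 9, 4, -4, 2]
  [∞, 0, ∞, 18, 2, -1]
  [1, -6, 0, 0, -3, 3]
  [6, -1, 15, 0, 2, 8]
  [6, -1, 7, 10, 0, 8]
  [∞, 7, ∞, ∞, 14, 0]
D(2):
  [0, -7, 9, 4, -5, -8]
  [∞, 0, ∞, 18, 2, -1]
  [1, -6, 0, 0, -4, -7]
  [6, -1, 15, 0, 1, -2]
  [6, -1, 7, 10, 0, -2]
  [∞, 7, ∞, 25, 9, 0]
D(3):
  [0, -7, 9, 4, -5, -8]
  [∞, 0, ∞, 18, 2, -1]
  [1, -6, 0, 0, -4, -7]
  [6, -1, 15, 0, 1, -2]
  [6, -1, 7, 7, 0, -2]
  [∞, 7, ∞, 25, 9, 0]
D(4):
  [0, -7, 9, 4, -5, -8]
  [24, 0, 33, 18, 2, -1]
  [1, -6, 0, 0, -4, -7]
  [6, -1, 15, 0, 1, -2]
  [6, -1, 7, 7, 0, -2]
  [31, 7, 40, 25, 9, 0]
D(5):
  [0, -7, 2, 2, -5, -8]
  [8, 0, 9, 9, 2, -1]
  [1, -6, 0, 0, -4, -7]
  [6, -1, 8, 0, 1, -2]
  [6, -1, 7, 7, 0, -2]
  [15, 7, 16, 16, 9, 0]
D(6):
  [0, -7, 2, 2, -5, -8]
  [8, 0, 9, 9, 2, -1]
  [1, -6, 0, 0, -4, -7]
  [6, -1, 8, 0, 1, -2]
  [6, -1, 7, 7, 0, -2]
  [15, 7, 16, 16, 9, 0]
Answer: M*[6][1] = 15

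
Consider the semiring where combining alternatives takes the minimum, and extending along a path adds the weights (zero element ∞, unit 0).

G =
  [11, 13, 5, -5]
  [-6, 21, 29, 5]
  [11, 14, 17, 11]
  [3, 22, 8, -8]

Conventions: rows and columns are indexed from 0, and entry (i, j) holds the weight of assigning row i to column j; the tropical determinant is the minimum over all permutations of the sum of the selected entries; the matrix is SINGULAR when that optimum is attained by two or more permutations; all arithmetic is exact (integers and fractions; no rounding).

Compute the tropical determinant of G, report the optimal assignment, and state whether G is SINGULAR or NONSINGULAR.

σ = (0, 1, 2, 3): 11 + 21 + 17 + (-8) = 41
σ = (0, 1, 3, 2): 11 + 21 + 11 + 8 = 51
σ = (0, 2, 1, 3): 11 + 29 + 14 + (-8) = 46
σ = (0, 2, 3, 1): 11 + 29 + 11 + 22 = 73
σ = (0, 3, 1, 2): 11 + 5 + 14 + 8 = 38
σ = (0, 3, 2, 1): 11 + 5 + 17 + 22 = 55
σ = (1, 0, 2, 3): 13 + (-6) + 17 + (-8) = 16
σ = (1, 0, 3, 2): 13 + (-6) + 11 + 8 = 26
σ = (1, 2, 0, 3): 13 + 29 + 11 + (-8) = 45
σ = (1, 2, 3, 0): 13 + 29 + 11 + 3 = 56
σ = (1, 3, 0, 2): 13 + 5 + 11 + 8 = 37
σ = (1, 3, 2, 0): 13 + 5 + 17 + 3 = 38
σ = (2, 0, 1, 3): 5 + (-6) + 14 + (-8) = 5
σ = (2, 0, 3, 1): 5 + (-6) + 11 + 22 = 32
σ = (2, 1, 0, 3): 5 + 21 + 11 + (-8) = 29
σ = (2, 1, 3, 0): 5 + 21 + 11 + 3 = 40
σ = (2, 3, 0, 1): 5 + 5 + 11 + 22 = 43
σ = (2, 3, 1, 0): 5 + 5 + 14 + 3 = 27
σ = (3, 0, 1, 2): (-5) + (-6) + 14 + 8 = 11
σ = (3, 0, 2, 1): (-5) + (-6) + 17 + 22 = 28
σ = (3, 1, 0, 2): (-5) + 21 + 11 + 8 = 35
σ = (3, 1, 2, 0): (-5) + 21 + 17 + 3 = 36
σ = (3, 2, 0, 1): (-5) + 29 + 11 + 22 = 57
σ = (3, 2, 1, 0): (-5) + 29 + 14 + 3 = 41
Optimal value attained by: σ = (2, 0, 1, 3).
Answer: det⊕(G) = 5; verdict: NONSINGULAR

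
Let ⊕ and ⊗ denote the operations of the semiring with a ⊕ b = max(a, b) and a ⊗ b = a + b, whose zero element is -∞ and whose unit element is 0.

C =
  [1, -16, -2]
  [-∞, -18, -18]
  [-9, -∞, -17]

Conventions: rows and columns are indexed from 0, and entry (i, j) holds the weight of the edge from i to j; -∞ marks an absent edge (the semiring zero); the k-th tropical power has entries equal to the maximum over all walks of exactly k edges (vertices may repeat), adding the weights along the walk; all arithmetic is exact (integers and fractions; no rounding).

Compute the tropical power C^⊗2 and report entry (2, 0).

C^⊗2:
  [2, -15, -1]
  [-27, -36, -35]
  [-8, -25, -11]
Key observation: the optimum is the walk 2->0->0, with weight (-9) + 1 = -8.
Optimal value attained by: walk 2->0->0.
Answer: (C^⊗2)[2][0] = -8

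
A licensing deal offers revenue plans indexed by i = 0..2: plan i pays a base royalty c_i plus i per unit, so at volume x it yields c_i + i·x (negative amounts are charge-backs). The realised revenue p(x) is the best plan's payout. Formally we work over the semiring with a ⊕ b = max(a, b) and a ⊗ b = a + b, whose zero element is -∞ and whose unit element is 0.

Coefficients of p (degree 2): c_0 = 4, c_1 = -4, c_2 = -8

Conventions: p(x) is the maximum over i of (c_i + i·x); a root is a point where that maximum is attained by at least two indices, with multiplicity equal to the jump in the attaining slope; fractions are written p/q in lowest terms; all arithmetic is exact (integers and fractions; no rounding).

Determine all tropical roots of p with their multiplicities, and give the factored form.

hull edge (i=0, c=4) to (i=2, c=-8): slope -6, span 2
Factored form: p(x) = -8 ⊗ (x ⊕ 6) ⊗ (x ⊕ 6)
Answer: roots = 6 (mult 2)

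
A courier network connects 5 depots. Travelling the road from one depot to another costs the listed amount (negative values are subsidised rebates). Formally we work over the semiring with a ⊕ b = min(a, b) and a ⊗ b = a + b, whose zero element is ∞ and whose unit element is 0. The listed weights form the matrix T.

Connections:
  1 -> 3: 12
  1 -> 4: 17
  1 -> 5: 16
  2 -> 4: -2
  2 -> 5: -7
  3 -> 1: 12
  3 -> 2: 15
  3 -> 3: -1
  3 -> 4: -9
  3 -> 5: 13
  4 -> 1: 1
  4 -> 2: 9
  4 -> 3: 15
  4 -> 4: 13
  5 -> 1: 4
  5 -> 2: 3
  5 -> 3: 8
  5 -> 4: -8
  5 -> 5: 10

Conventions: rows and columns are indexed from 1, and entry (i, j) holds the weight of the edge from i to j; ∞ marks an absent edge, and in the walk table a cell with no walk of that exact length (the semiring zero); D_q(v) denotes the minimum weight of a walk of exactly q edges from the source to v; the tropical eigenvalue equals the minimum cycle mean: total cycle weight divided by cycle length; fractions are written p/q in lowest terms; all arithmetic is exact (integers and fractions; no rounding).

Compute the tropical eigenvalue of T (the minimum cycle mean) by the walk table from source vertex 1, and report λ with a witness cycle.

q=0: [0, ∞, ∞, ∞, ∞]
q=1: [∞, ∞, 12, 17, 16]
q=2: [18, 19, 11, 3, 25]
q=3: [4, 12, 10, 2, 12]
q=4: [3, 11, 9, 1, 5]
q=5: [2, 8, 8, -3, 4]
Optimal cycle mean attained by: cycle 2->5->2, total (-7) + 3, length 2.
Answer: λ = -2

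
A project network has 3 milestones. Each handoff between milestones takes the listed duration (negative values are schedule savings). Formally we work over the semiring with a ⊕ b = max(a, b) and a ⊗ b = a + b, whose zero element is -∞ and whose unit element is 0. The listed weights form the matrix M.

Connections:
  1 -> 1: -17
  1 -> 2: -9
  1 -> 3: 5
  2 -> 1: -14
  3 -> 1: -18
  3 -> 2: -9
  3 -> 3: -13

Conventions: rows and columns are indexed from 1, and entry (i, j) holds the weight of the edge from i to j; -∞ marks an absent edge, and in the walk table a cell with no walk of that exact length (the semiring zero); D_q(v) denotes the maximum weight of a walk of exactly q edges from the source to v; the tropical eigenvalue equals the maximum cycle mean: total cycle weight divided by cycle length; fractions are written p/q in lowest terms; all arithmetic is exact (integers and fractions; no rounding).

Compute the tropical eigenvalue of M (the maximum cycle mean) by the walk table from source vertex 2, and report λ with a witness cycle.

q=0: [-∞, 0, -∞]
q=1: [-14, -∞, -∞]
q=2: [-31, -23, -9]
q=3: [-27, -18, -22]
Optimal cycle mean attained by: cycle 1->3->2->1, total 5 + (-9) + (-14), length 3.
Answer: λ = -6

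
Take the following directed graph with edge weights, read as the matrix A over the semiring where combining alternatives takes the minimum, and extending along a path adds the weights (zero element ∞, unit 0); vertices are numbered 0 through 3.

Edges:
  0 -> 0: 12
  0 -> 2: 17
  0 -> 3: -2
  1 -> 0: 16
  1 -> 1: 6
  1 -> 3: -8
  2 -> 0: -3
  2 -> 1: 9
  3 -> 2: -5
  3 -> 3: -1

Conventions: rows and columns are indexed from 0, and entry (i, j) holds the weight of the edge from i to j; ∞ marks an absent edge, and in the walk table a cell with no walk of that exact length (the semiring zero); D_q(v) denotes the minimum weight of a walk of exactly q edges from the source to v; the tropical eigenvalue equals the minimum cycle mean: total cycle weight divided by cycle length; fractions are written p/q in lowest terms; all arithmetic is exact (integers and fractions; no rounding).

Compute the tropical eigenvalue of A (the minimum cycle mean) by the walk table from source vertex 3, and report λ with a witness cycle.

q=0: [∞, ∞, ∞, 0]
q=1: [∞, ∞, -5, -1]
q=2: [-8, 4, -6, -2]
q=3: [-9, 3, -7, -10]
q=4: [-10, 2, -15, -11]
Optimal cycle mean attained by: cycle 0->3->2->0, total (-2) + (-5) + (-3), length 3.
Answer: λ = -10/3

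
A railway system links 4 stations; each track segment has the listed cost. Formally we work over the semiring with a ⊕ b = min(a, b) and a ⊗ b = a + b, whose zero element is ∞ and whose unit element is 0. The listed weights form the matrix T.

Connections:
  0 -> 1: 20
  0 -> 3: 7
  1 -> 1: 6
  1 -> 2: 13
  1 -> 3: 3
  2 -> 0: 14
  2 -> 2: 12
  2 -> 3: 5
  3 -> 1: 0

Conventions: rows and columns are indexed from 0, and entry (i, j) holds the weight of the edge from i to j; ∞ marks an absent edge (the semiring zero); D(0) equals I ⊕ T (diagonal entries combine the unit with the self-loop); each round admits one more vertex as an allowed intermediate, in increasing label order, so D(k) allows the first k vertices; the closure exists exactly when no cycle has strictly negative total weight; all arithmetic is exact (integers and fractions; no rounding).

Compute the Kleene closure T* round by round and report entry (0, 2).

D(0):
  [0, 20, ∞, 7]
  [∞, 0, 13, 3]
  [14, ∞, 0, 5]
  [∞, 0, ∞, 0]
D(1):
  [0, 20, ∞, 7]
  [∞, 0, 13, 3]
  [14, 34, 0, 5]
  [∞, 0, ∞, 0]
D(2):
  [0, 20, 33, 7]
  [∞, 0, 13, 3]
  [14, 34, 0, 5]
  [∞, 0, 13, 0]
D(3):
  [0, 20, 33, 7]
  [27, 0, 13, 3]
  [14, 34, 0, 5]
  [27, 0, 13, 0]
D(4):
  [0, 7, 20, 7]
  [27, 0, 13, 3]
  [14, 5, 0, 5]
  [27, 0, 13, 0]
Answer: T*[0][2] = 20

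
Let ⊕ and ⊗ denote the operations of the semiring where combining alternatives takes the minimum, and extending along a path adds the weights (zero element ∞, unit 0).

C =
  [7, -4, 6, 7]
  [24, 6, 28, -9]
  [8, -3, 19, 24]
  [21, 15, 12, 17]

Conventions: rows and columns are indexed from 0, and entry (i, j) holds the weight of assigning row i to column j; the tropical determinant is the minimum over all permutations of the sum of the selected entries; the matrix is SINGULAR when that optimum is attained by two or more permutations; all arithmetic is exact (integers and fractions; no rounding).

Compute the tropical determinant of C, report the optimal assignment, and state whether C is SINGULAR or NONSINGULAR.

σ = (0, 1, 2, 3): 7 + 6 + 19 + 17 = 49
σ = (0, 1, 3, 2): 7 + 6 + 24 + 12 = 49
σ = (0, 2, 1, 3): 7 + 28 + (-3) + 17 = 49
σ = (0, 2, 3, 1): 7 + 28 + 24 + 15 = 74
σ = (0, 3, 1, 2): 7 + (-9) + (-3) + 12 = 7
σ = (0, 3, 2, 1): 7 + (-9) + 19 + 15 = 32
σ = (1, 0, 2, 3): (-4) + 24 + 19 + 17 = 56
σ = (1, 0, 3, 2): (-4) + 24 + 24 + 12 = 56
σ = (1, 2, 0, 3): (-4) + 28 + 8 + 17 = 49
σ = (1, 2, 3, 0): (-4) + 28 + 24 + 21 = 69
σ = (1, 3, 0, 2): (-4) + (-9) + 8 + 12 = 7
σ = (1, 3, 2, 0): (-4) + (-9) + 19 + 21 = 27
σ = (2, 0, 1, 3): 6 + 24 + (-3) + 17 = 44
σ = (2, 0, 3, 1): 6 + 24 + 24 + 15 = 69
σ = (2, 1, 0, 3): 6 + 6 + 8 + 17 = 37
σ = (2, 1, 3, 0): 6 + 6 + 24 + 21 = 57
σ = (2, 3, 0, 1): 6 + (-9) + 8 + 15 = 20
σ = (2, 3, 1, 0): 6 + (-9) + (-3) + 21 = 15
σ = (3, 0, 1, 2): 7 + 24 + (-3) + 12 = 40
σ = (3, 0, 2, 1): 7 + 24 + 19 + 15 = 65
σ = (3, 1, 0, 2): 7 + 6 + 8 + 12 = 33
σ = (3, 1, 2, 0): 7 + 6 + 19 + 21 = 53
σ = (3, 2, 0, 1): 7 + 28 + 8 + 15 = 58
σ = (3, 2, 1, 0): 7 + 28 + (-3) + 21 = 53
Optimal value attained by: σ = (0, 3, 1, 2).
Answer: det⊕(C) = 7; verdict: SINGULAR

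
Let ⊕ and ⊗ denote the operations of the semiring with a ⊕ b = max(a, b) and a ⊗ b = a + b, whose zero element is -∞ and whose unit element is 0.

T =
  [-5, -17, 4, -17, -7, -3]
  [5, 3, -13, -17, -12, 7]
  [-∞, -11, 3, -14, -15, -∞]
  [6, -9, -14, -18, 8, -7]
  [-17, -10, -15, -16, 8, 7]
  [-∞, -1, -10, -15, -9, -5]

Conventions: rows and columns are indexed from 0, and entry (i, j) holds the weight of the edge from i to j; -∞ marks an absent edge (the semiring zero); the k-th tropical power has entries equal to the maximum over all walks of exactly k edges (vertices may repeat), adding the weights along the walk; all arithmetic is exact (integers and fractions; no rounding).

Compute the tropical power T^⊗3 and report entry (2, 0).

T^⊗2:
  [-10, -4, 7, -10, 1, 0]
  [8, 6, 9, -8, -2, 10]
  [-6, -8, 6, -11, -6, -4]
  [1, -2, 10, -8, 16, 15]
  [-5, 6, -3, -8, 16, 15]
  [4, 2, -7, -18, -1, 6]
T^⊗3:
  [1, -1, 10, -7, 9, 8]
  [11, 9, 12, -5, 6, 13]
  [-3, -5, 9, -8, 2, 1]
  [3, 14, 13, 0, 24, 23]
  [11, 14, 5, 0, 24, 23]
  [7, 5, 8, -9, 7, 9]
Key observation: the optimum is the walk 2->1->1->0, with weight (-11) + 3 + 5 = -3.
Optimal value attained by: walk 2->1->1->0.
Answer: (T^⊗3)[2][0] = -3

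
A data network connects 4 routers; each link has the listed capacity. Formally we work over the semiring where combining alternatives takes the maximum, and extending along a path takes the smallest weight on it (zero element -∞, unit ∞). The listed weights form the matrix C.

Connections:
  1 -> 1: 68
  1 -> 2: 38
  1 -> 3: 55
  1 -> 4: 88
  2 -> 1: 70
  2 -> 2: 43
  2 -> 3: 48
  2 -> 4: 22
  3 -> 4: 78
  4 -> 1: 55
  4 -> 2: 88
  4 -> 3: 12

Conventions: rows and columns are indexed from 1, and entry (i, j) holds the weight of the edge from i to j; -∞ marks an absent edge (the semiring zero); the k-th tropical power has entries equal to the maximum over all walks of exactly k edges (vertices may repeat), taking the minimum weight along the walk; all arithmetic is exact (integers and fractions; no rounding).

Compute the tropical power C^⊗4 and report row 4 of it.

C^⊗2:
  [68, 88, 55, 68]
  [68, 43, 55, 70]
  [55, 78, 12, -∞]
  [70, 43, 55, 55]
C^⊗3:
  [70, 68, 55, 68]
  [68, 70, 55, 68]
  [70, 43, 55, 55]
  [68, 55, 55, 70]
C^⊗4:
  [68, 68, 55, 70]
  [70, 68, 55, 68]
  [68, 55, 55, 70]
  [68, 70, 55, 68]
Answer: row 4 of C^⊗4 = [68, 70, 55, 68]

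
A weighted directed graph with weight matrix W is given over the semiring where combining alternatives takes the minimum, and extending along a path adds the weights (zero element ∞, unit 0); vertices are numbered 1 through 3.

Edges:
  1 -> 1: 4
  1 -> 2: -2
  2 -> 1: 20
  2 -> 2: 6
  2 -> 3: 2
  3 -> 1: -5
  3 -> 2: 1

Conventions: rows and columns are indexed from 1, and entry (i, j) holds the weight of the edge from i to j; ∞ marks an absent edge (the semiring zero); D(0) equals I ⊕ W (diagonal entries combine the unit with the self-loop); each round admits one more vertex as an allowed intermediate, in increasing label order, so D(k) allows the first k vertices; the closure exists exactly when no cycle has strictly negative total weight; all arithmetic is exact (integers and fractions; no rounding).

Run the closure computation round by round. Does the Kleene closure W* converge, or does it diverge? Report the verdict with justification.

D(0):
  [0, -2, ∞]
  [20, 0, 2]
  [-5, 1, 0]
D(1):
  [0, -2, ∞]
  [20, 0, 2]
  [-5, -7, 0]
Detection: at round 2, diagonal entry (3, 3) turns strictly negative.
Key observation: the cycle 3->1->2->3 has total weight (-5) + (-2) + 2, which is strictly negative.
Answer: DIVERGES — negative cycle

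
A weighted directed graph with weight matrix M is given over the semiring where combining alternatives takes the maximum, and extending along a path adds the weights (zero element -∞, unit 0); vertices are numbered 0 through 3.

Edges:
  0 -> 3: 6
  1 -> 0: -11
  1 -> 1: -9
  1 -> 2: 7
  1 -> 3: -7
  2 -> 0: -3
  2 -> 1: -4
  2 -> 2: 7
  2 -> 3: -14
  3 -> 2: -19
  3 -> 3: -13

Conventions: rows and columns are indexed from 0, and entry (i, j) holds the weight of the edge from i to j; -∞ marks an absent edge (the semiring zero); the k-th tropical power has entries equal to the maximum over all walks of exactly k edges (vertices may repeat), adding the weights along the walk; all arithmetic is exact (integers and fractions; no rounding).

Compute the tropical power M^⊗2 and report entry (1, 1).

M^⊗2:
  [-∞, -∞, -13, -7]
  [4, 3, 14, -5]
  [4, 3, 14, 3]
  [-22, -23, -12, -26]
Key observation: the optimum is the walk 1->2->1, with weight 7 + (-4) = 3.
Optimal value attained by: walk 1->2->1.
Answer: (M^⊗2)[1][1] = 3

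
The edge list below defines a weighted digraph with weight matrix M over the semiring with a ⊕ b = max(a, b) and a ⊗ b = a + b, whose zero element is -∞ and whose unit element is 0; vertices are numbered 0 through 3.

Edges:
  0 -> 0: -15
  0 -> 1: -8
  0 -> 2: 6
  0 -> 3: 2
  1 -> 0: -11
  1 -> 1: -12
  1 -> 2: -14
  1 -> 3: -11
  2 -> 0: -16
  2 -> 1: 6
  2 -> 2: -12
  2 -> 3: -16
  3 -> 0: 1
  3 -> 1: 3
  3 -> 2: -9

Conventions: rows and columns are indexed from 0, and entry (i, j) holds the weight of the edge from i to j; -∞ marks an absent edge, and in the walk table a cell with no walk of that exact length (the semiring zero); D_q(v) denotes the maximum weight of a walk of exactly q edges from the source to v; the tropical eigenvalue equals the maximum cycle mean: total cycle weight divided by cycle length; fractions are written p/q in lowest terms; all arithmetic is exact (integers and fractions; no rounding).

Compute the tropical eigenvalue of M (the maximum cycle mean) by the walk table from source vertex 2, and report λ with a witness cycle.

q=0: [-∞, -∞, 0, -∞]
q=1: [-16, 6, -12, -16]
q=2: [-5, -6, -8, -5]
q=3: [-4, -2, 1, -3]
q=4: [-2, 7, 2, -2]
Optimal cycle mean attained by: cycle 0->3->0, total 2 + 1, length 2.
Answer: λ = 3/2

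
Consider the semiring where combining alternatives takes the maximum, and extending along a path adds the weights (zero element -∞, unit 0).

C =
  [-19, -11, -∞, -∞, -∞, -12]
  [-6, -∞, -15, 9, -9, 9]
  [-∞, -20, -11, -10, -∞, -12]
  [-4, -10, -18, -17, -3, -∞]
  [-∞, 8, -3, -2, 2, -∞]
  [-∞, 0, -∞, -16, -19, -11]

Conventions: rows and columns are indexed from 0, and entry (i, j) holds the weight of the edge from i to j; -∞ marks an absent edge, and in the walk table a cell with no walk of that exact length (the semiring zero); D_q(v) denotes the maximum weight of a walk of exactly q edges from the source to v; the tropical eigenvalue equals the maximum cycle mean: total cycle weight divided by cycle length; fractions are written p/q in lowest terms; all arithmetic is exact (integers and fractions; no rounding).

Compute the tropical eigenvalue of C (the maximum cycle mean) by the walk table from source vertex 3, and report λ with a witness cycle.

q=0: [-∞, -∞, -∞, 0, -∞, -∞]
q=1: [-4, -10, -18, -17, -3, -∞]
q=2: [-16, 5, -6, -1, -1, -1]
q=3: [-1, 7, -4, 14, 1, 14]
q=4: [10, 14, -2, 16, 11, 16]
q=5: [12, 19, 8, 23, 13, 23]
q=6: [19, 23, 10, 28, 20, 28]
Optimal cycle mean attained by: cycle 1->3->4->1, total 9 + (-3) + 8, length 3.
Answer: λ = 14/3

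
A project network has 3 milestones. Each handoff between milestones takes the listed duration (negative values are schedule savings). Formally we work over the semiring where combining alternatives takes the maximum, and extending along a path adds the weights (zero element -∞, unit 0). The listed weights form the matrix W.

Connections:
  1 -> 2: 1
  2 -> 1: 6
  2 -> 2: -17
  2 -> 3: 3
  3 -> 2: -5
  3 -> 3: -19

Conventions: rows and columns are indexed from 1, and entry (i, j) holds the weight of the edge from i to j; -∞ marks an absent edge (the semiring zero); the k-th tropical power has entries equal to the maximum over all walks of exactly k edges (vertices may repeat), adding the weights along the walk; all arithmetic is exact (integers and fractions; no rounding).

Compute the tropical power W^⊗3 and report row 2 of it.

W^⊗2:
  [7, -16, 4]
  [-11, 7, -14]
  [1, -22, -2]
W^⊗3:
  [-10, 8, -13]
  [13, -10, 10]
  [-16, 2, -19]
Answer: row 2 of W^⊗3 = [13, -10, 10]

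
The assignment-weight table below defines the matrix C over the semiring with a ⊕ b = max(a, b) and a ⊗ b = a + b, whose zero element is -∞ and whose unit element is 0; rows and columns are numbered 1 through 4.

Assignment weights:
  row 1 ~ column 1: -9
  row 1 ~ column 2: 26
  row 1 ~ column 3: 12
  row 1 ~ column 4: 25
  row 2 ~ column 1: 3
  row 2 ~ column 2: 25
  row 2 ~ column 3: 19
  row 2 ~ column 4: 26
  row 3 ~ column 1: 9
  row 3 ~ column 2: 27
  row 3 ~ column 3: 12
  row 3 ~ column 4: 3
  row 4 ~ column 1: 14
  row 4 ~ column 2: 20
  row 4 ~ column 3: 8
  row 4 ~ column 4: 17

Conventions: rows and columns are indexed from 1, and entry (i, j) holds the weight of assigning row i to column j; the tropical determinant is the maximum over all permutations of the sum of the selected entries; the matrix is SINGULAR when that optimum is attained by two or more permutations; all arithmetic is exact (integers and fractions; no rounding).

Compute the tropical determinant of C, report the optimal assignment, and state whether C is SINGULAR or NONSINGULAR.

σ = (1, 2, 3, 4): (-9) + 25 + 12 + 17 = 45
σ = (1, 2, 4, 3): (-9) + 25 + 3 + 8 = 27
σ = (1, 3, 2, 4): (-9) + 19 + 27 + 17 = 54
σ = (1, 3, 4, 2): (-9) + 19 + 3 + 20 = 33
σ = (1, 4, 2, 3): (-9) + 26 + 27 + 8 = 52
σ = (1, 4, 3, 2): (-9) + 26 + 12 + 20 = 49
σ = (2, 1, 3, 4): 26 + 3 + 12 + 17 = 58
σ = (2, 1, 4, 3): 26 + 3 + 3 + 8 = 40
σ = (2, 3, 1, 4): 26 + 19 + 9 + 17 = 71
σ = (2, 3, 4, 1): 26 + 19 + 3 + 14 = 62
σ = (2, 4, 1, 3): 26 + 26 + 9 + 8 = 69
σ = (2, 4, 3, 1): 26 + 26 + 12 + 14 = 78
σ = (3, 1, 2, 4): 12 + 3 + 27 + 17 = 59
σ = (3, 1, 4, 2): 12 + 3 + 3 + 20 = 38
σ = (3, 2, 1, 4): 12 + 25 + 9 + 17 = 63
σ = (3, 2, 4, 1): 12 + 25 + 3 + 14 = 54
σ = (3, 4, 1, 2): 12 + 26 + 9 + 20 = 67
σ = (3, 4, 2, 1): 12 + 26 + 27 + 14 = 79
σ = (4, 1, 2, 3): 25 + 3 + 27 + 8 = 63
σ = (4, 1, 3, 2): 25 + 3 + 12 + 20 = 60
σ = (4, 2, 1, 3): 25 + 25 + 9 + 8 = 67
σ = (4, 2, 3, 1): 25 + 25 + 12 + 14 = 76
σ = (4, 3, 1, 2): 25 + 19 + 9 + 20 = 73
σ = (4, 3, 2, 1): 25 + 19 + 27 + 14 = 85
Optimal value attained by: σ = (4, 3, 2, 1).
Answer: det⊕(C) = 85; verdict: NONSINGULAR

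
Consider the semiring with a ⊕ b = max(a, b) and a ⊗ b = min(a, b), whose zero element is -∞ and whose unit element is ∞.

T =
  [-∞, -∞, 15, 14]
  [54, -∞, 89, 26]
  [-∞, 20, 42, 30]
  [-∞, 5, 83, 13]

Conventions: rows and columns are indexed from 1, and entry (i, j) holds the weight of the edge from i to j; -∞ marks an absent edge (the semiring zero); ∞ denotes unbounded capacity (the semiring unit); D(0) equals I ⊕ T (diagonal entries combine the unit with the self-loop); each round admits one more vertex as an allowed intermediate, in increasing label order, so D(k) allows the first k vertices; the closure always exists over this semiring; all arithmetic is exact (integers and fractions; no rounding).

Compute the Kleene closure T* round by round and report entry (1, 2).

D(0):
  [∞, -∞, 15, 14]
  [54, ∞, 89, 26]
  [-∞, 20, ∞, 30]
  [-∞, 5, 83, ∞]
D(1):
  [∞, -∞, 15, 14]
  [54, ∞, 89, 26]
  [-∞, 20, ∞, 30]
  [-∞, 5, 83, ∞]
D(2):
  [∞, -∞, 15, 14]
  [54, ∞, 89, 26]
  [20, 20, ∞, 30]
  [5, 5, 83, ∞]
D(3):
  [∞, 15, 15, 15]
  [54, ∞, 89, 30]
  [20, 20, ∞, 30]
  [20, 20, 83, ∞]
D(4):
  [∞, 15, 15, 15]
  [54, ∞, 89, 30]
  [20, 20, ∞, 30]
  [20, 20, 83, ∞]
Answer: T*[1][2] = 15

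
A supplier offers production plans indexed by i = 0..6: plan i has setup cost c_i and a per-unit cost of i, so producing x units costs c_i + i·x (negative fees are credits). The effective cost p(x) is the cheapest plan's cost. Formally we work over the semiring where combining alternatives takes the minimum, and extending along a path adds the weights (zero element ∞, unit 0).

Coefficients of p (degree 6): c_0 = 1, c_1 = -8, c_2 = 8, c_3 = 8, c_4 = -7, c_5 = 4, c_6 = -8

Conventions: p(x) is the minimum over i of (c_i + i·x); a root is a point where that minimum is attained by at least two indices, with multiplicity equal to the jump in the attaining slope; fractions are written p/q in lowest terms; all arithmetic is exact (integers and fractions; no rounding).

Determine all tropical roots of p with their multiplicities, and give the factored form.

hull edge (i=0, c=1) to (i=1, c=-8): slope -9, span 1
hull edge (i=1, c=-8) to (i=6, c=-8): slope 0, span 5
Factored form: p(x) = -8 ⊗ (x ⊕ 0) ⊗ (x ⊕ 0) ⊗ (x ⊕ 0) ⊗ (x ⊕ 0) ⊗ (x ⊕ 0) ⊗ (x ⊕ 9)
Answer: roots = 0 (mult 5), 9 (mult 1)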